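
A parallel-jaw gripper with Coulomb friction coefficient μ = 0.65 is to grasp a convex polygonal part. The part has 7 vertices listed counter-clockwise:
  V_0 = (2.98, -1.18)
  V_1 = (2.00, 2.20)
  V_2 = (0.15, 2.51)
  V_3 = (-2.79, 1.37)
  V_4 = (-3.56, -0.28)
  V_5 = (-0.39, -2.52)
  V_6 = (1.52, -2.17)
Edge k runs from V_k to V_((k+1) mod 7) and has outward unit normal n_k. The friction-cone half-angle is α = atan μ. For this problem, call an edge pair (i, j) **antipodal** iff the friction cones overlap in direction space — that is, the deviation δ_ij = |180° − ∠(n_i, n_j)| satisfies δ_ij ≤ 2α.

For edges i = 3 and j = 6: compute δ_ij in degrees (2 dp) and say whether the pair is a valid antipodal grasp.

δ = 30.84°, valid

α = atan 0.65 = 33.02°;  2α = 66.05°
edge 3: e_3 = (-0.77, -1.65);  n_3 = (-0.9062, +0.4229)
edge 6: e_6 = (+1.46, +0.99);  n_6 = (+0.5612, -0.8277)
∠(n_3, n_6) = 149.16°
δ = |180° − 149.16°| = 30.84°
30.84° ≤ 2α = 66.05°  →  valid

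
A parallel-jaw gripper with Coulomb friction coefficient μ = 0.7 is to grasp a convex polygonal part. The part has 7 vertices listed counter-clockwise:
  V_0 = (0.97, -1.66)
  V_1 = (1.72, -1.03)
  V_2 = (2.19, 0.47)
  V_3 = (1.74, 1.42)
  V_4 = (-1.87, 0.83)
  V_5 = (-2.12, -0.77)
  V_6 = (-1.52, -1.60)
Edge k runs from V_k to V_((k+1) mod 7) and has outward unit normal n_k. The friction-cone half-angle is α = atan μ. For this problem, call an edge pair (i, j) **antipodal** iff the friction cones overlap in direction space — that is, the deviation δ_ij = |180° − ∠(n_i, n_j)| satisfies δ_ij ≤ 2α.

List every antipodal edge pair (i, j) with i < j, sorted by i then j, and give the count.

count = 10; pairs: (0,3), (0,4), (1,3), (1,4), (1,5), (2,4), (2,5), (2,6), (3,5), (3,6)

α = atan 0.7 = 34.99°;  2α = 69.98°
n_0 = (+0.6432, -0.7657)
n_1 = (+0.9543, -0.2990)
n_2 = (+0.9037, +0.4281)
n_3 = (-0.1613, +0.9869)
n_4 = (-0.9880, +0.1544)
n_5 = (-0.8104, -0.5858)
n_6 = (-0.0241, -0.9997)
  (0,1): δ = 147.43°  ·
  (0,2): δ = 104.68°  ·
  (0,3): δ = 30.75°  ✓
  (0,4): δ = 41.09°  ✓
  (0,5): δ = 85.83°  ·
  (0,6): δ = 138.59°  ·
  (1,2): δ = 137.26°  ·
  (1,3): δ = 63.32°  ✓
  (1,4): δ = 8.52°  ✓
  (1,5): δ = 53.26°  ✓
  (1,6): δ = 106.02°  ·
  (2,3): δ = 106.06°  ·
  (2,4): δ = 34.23°  ✓
  (2,5): δ = 10.52°  ✓
  (2,6): δ = 63.27°  ✓
  (3,4): δ = 108.16°  ·
  (3,5): δ = 63.42°  ✓
  (3,6): δ = 10.66°  ✓
  (4,5): δ = 135.26°  ·
  (4,6): δ = 82.50°  ·
  (5,6): δ = 127.24°  ·
antipodal pairs: 10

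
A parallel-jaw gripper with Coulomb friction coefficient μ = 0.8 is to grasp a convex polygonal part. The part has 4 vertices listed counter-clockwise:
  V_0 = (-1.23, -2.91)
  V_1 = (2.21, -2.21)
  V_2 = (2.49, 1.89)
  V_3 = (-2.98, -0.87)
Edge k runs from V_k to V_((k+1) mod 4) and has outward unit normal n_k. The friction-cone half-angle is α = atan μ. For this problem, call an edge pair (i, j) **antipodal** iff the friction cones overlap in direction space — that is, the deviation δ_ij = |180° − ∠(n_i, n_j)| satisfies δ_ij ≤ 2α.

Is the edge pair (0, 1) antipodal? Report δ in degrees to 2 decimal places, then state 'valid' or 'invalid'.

δ = 105.41°, invalid

α = atan 0.8 = 38.66°;  2α = 77.32°
edge 0: e_0 = (+3.44, +0.70);  n_0 = (+0.1994, -0.9799)
edge 1: e_1 = (+0.28, +4.10);  n_1 = (+0.9977, -0.0681)
∠(n_0, n_1) = 74.59°
δ = |180° − 74.59°| = 105.41°
105.41° > 2α = 77.32°  →  invalid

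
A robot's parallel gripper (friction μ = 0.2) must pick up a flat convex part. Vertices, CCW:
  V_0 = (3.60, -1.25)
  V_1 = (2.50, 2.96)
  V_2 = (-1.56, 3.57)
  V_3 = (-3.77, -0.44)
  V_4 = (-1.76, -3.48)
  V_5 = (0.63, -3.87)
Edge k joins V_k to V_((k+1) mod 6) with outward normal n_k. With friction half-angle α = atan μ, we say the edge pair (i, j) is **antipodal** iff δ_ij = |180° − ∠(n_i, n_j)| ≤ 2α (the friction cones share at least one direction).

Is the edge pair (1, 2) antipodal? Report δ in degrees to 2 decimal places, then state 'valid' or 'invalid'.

δ = 110.32°, invalid

α = atan 0.2 = 11.31°;  2α = 22.62°
edge 1: e_1 = (-4.06, +0.61);  n_1 = (+0.1486, +0.9889)
edge 2: e_2 = (-2.21, -4.01);  n_2 = (-0.8758, +0.4827)
∠(n_1, n_2) = 69.68°
δ = |180° − 69.68°| = 110.32°
110.32° > 2α = 22.62°  →  invalid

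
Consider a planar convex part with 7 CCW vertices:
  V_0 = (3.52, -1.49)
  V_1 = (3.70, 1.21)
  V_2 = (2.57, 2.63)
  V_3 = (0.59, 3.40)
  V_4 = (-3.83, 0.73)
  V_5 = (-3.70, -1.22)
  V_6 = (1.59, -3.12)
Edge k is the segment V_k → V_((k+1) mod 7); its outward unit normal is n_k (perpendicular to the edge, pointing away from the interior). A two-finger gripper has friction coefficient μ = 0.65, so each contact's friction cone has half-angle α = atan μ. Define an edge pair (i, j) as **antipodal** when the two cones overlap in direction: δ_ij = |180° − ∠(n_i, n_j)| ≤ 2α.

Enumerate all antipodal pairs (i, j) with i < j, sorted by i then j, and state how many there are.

α = atan 0.65 = 33.02°;  2α = 66.05°
n_0 = (+0.9978, -0.0665)
n_1 = (+0.7825, +0.6227)
n_2 = (+0.3624, +0.9320)
n_3 = (-0.5171, +0.8560)
n_4 = (-0.9978, -0.0665)
n_5 = (-0.3380, -0.9411)
n_6 = (+0.6452, -0.7640)
  (0,1): δ = 137.67°  ·
  (0,2): δ = 107.44°  ·
  (0,3): δ = 55.05°  ✓
  (0,4): δ = 7.63°  ✓
  (0,5): δ = 74.06°  ·
  (0,6): δ = 134.00°  ·
  (1,2): δ = 149.76°  ·
  (1,3): δ = 97.38°  ·
  (1,4): δ = 34.70°  ✓
  (1,5): δ = 31.73°  ✓
  (1,6): δ = 91.67°  ·
  (2,3): δ = 127.61°  ·
  (2,4): δ = 64.94°  ✓
  (2,5): δ = 1.49°  ✓
  (2,6): δ = 61.43°  ✓
  (3,4): δ = 117.32°  ·
  (3,5): δ = 50.89°  ✓
  (3,6): δ = 9.05°  ✓
  (4,5): δ = 113.57°  ·
  (4,6): δ = 53.63°  ✓
  (5,6): δ = 120.06°  ·
antipodal pairs: 10

count = 10; pairs: (0,3), (0,4), (1,4), (1,5), (2,4), (2,5), (2,6), (3,5), (3,6), (4,6)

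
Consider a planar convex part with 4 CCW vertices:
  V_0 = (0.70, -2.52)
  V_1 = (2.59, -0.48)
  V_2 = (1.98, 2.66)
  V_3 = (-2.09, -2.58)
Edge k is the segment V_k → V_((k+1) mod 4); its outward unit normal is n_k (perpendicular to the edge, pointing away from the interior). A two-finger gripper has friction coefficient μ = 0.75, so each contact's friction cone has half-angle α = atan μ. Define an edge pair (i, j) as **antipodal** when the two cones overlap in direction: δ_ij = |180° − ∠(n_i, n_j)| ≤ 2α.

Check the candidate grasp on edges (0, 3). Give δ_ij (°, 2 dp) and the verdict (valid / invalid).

δ = 134.05°, invalid

α = atan 0.75 = 36.87°;  2α = 73.74°
edge 0: e_0 = (+1.89, +2.04);  n_0 = (+0.7336, -0.6796)
edge 3: e_3 = (+2.79, +0.06);  n_3 = (+0.0215, -0.9998)
∠(n_0, n_3) = 45.95°
δ = |180° − 45.95°| = 134.05°
134.05° > 2α = 73.74°  →  invalid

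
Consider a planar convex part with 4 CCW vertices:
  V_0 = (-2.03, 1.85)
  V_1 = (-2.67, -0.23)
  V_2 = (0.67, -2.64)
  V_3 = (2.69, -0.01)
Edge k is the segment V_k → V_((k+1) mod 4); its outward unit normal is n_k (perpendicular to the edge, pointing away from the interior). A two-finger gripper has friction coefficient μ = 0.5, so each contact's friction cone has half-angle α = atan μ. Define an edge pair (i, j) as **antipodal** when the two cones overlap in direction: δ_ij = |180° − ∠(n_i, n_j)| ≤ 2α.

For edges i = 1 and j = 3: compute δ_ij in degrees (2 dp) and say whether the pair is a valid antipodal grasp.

α = atan 0.5 = 26.57°;  2α = 53.13°
edge 1: e_1 = (+3.34, -2.41);  n_1 = (-0.5851, -0.8109)
edge 3: e_3 = (-4.72, +1.86);  n_3 = (+0.3666, +0.9304)
∠(n_1, n_3) = 165.70°
δ = |180° − 165.70°| = 14.30°
14.30° ≤ 2α = 53.13°  →  valid

δ = 14.30°, valid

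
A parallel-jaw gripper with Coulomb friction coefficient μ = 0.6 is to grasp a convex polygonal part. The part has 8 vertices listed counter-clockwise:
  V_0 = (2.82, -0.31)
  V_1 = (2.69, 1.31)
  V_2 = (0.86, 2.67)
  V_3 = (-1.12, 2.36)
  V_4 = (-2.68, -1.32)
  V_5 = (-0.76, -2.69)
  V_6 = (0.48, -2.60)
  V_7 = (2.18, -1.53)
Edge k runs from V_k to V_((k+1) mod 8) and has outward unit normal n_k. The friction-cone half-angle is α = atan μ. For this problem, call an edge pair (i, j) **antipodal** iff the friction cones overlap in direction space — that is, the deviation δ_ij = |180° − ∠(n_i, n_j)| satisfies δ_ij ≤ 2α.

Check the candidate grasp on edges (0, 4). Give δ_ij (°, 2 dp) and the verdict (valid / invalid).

δ = 49.90°, valid

α = atan 0.6 = 30.96°;  2α = 61.93°
edge 0: e_0 = (-0.13, +1.62);  n_0 = (+0.9968, +0.0800)
edge 4: e_4 = (+1.92, -1.37);  n_4 = (-0.5808, -0.8140)
∠(n_0, n_4) = 130.10°
δ = |180° − 130.10°| = 49.90°
49.90° ≤ 2α = 61.93°  →  valid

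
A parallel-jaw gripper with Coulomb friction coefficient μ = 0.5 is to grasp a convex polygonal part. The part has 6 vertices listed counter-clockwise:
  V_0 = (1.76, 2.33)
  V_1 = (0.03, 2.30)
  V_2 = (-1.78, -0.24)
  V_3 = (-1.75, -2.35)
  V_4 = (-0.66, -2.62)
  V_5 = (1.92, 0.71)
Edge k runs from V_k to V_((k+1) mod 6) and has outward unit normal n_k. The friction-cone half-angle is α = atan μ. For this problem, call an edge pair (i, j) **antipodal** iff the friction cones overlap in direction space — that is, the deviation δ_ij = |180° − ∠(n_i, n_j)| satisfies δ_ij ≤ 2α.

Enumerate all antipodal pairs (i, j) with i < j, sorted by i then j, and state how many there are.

α = atan 0.5 = 26.57°;  2α = 53.13°
n_0 = (-0.0173, +0.9998)
n_1 = (-0.8144, +0.5803)
n_2 = (-0.9999, -0.0142)
n_3 = (-0.2404, -0.9707)
n_4 = (+0.7905, -0.6125)
n_5 = (+0.9952, +0.0983)
  (0,1): δ = 126.47°  ·
  (0,2): δ = 90.18°  ·
  (0,3): δ = 14.91°  ✓
  (0,4): δ = 51.24°  ✓
  (0,5): δ = 94.65°  ·
  (1,2): δ = 143.71°  ·
  (1,3): δ = 68.44°  ·
  (1,4): δ = 2.29°  ✓
  (1,5): δ = 41.11°  ✓
  (2,3): δ = 104.73°  ·
  (2,4): δ = 38.58°  ✓
  (2,5): δ = 4.83°  ✓
  (3,4): δ = 113.86°  ·
  (3,5): δ = 70.45°  ·
  (4,5): δ = 136.59°  ·
antipodal pairs: 6

count = 6; pairs: (0,3), (0,4), (1,4), (1,5), (2,4), (2,5)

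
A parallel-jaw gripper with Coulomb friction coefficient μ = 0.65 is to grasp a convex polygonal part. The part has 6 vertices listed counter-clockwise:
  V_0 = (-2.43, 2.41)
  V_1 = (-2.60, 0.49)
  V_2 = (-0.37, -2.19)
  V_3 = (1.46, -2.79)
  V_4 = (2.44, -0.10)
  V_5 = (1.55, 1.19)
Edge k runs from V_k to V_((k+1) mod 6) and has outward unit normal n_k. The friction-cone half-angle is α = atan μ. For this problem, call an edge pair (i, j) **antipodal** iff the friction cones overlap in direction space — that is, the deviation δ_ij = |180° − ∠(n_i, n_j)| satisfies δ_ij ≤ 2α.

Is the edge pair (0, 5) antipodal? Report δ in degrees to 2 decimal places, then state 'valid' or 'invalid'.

δ = 78.02°, invalid

α = atan 0.65 = 33.02°;  2α = 66.05°
edge 0: e_0 = (-0.17, -1.92);  n_0 = (-0.9961, +0.0882)
edge 5: e_5 = (-3.98, +1.22);  n_5 = (+0.2931, +0.9561)
∠(n_0, n_5) = 101.98°
δ = |180° − 101.98°| = 78.02°
78.02° > 2α = 66.05°  →  invalid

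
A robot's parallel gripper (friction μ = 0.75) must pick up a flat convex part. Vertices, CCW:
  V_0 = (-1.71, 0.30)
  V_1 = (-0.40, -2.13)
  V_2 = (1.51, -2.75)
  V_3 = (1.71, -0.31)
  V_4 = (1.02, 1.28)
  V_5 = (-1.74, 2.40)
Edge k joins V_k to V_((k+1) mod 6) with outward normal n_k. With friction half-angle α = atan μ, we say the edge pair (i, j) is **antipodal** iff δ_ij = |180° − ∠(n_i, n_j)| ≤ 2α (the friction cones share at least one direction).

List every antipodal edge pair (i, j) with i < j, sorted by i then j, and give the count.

count = 8; pairs: (0,2), (0,3), (0,4), (1,3), (1,4), (2,5), (3,5), (4,5)

α = atan 0.75 = 36.87°;  2α = 73.74°
n_0 = (-0.8802, -0.4745)
n_1 = (-0.3087, -0.9511)
n_2 = (+0.9967, -0.0817)
n_3 = (+0.9173, +0.3981)
n_4 = (+0.3760, +0.9266)
n_5 = (-0.9999, -0.0143)
  (0,1): δ = 136.31°  ·
  (0,2): δ = 33.01°  ✓
  (0,3): δ = 4.87°  ✓
  (0,4): δ = 39.58°  ✓
  (0,5): δ = 152.49°  ·
  (1,2): δ = 76.70°  ·
  (1,3): δ = 48.56°  ✓
  (1,4): δ = 4.10°  ✓
  (1,5): δ = 108.80°  ·
  (2,3): δ = 151.86°  ·
  (2,4): δ = 107.40°  ·
  (2,5): δ = 5.50°  ✓
  (3,4): δ = 135.55°  ·
  (3,5): δ = 22.64°  ✓
  (4,5): δ = 67.09°  ✓
antipodal pairs: 8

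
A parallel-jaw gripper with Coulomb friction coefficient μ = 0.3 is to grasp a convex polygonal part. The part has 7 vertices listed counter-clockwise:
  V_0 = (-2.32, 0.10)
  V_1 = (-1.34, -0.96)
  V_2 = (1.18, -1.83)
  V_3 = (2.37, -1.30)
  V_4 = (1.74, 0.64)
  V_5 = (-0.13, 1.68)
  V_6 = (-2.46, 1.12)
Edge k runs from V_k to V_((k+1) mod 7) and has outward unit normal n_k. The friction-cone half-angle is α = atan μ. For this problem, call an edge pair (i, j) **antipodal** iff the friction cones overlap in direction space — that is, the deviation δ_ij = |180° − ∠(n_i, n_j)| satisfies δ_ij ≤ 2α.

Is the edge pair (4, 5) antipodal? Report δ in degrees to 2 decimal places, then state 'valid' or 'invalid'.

α = atan 0.3 = 16.70°;  2α = 33.40°
edge 4: e_4 = (-1.87, +1.04);  n_4 = (+0.4860, +0.8739)
edge 5: e_5 = (-2.33, -0.56);  n_5 = (-0.2337, +0.9723)
∠(n_4, n_5) = 42.59°
δ = |180° − 42.59°| = 137.41°
137.41° > 2α = 33.40°  →  invalid

δ = 137.41°, invalid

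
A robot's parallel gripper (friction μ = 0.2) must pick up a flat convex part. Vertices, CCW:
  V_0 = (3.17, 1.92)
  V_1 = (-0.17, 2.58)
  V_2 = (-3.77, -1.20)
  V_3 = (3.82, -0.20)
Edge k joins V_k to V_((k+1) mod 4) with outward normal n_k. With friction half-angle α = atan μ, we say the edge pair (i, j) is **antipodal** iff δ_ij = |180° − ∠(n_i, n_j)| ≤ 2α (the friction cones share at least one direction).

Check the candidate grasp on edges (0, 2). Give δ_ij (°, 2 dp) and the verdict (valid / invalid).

α = atan 0.2 = 11.31°;  2α = 22.62°
edge 0: e_0 = (-3.34, +0.66);  n_0 = (+0.1939, +0.9810)
edge 2: e_2 = (+7.59, +1.00);  n_2 = (+0.1306, -0.9914)
∠(n_0, n_2) = 161.32°
δ = |180° − 161.32°| = 18.68°
18.68° ≤ 2α = 22.62°  →  valid

δ = 18.68°, valid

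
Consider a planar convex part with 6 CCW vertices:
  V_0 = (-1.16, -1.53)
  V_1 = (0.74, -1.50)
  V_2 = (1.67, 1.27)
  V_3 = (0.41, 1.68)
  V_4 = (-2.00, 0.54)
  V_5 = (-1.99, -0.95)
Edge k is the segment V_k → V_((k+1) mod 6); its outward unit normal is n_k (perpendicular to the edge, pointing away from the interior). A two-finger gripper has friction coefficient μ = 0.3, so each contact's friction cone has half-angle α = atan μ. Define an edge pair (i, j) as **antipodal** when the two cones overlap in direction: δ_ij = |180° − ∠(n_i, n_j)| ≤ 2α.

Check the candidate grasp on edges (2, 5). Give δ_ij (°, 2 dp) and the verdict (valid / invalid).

δ = 16.92°, valid

α = atan 0.3 = 16.70°;  2α = 33.40°
edge 2: e_2 = (-1.26, +0.41);  n_2 = (+0.3094, +0.9509)
edge 5: e_5 = (+0.83, -0.58);  n_5 = (-0.5728, -0.8197)
∠(n_2, n_5) = 163.08°
δ = |180° − 163.08°| = 16.92°
16.92° ≤ 2α = 33.40°  →  valid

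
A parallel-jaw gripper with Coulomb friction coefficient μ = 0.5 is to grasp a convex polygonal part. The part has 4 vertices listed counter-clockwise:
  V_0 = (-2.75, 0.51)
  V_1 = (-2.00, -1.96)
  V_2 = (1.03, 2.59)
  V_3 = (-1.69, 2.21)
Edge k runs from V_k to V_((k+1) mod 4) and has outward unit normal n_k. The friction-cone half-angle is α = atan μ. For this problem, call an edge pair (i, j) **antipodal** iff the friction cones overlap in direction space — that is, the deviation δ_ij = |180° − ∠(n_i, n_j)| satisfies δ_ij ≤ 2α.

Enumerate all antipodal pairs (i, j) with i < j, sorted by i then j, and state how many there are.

α = atan 0.5 = 26.57°;  2α = 53.13°
n_0 = (-0.9569, -0.2905)
n_1 = (+0.8323, -0.5543)
n_2 = (-0.1384, +0.9904)
n_3 = (-0.8486, +0.5291)
  (0,1): δ = 50.55°  ✓
  (0,2): δ = 81.06°  ·
  (0,3): δ = 131.16°  ·
  (1,2): δ = 48.39°  ✓
  (1,3): δ = 1.72°  ✓
  (2,3): δ = 129.90°  ·
antipodal pairs: 3

count = 3; pairs: (0,1), (1,2), (1,3)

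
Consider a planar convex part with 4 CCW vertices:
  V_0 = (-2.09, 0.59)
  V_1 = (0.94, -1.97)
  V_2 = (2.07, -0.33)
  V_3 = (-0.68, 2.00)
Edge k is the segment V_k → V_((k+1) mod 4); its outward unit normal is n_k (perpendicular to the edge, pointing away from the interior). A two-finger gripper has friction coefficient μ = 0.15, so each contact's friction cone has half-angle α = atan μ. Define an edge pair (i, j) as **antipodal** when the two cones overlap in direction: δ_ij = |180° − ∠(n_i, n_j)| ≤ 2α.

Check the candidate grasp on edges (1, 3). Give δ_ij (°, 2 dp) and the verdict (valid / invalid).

δ = 10.43°, valid

α = atan 0.15 = 8.53°;  2α = 17.06°
edge 1: e_1 = (+1.13, +1.64);  n_1 = (+0.8235, -0.5674)
edge 3: e_3 = (-1.41, -1.41);  n_3 = (-0.7071, +0.7071)
∠(n_1, n_3) = 169.57°
δ = |180° − 169.57°| = 10.43°
10.43° ≤ 2α = 17.06°  →  valid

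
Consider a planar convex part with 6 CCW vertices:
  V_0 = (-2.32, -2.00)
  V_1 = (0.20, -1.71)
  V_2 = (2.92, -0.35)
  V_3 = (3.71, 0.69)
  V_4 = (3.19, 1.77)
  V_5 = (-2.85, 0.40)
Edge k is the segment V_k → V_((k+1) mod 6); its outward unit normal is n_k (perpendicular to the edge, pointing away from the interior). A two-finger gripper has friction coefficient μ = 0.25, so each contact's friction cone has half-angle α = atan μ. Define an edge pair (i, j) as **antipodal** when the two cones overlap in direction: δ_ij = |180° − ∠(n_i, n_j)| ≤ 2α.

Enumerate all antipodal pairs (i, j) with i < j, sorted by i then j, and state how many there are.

count = 3; pairs: (0,4), (1,4), (3,5)

α = atan 0.25 = 14.04°;  2α = 28.07°
n_0 = (+0.1143, -0.9934)
n_1 = (+0.4472, -0.8944)
n_2 = (+0.7963, -0.6049)
n_3 = (+0.9010, +0.4338)
n_4 = (-0.2212, +0.9752)
n_5 = (-0.9765, -0.2156)
  (0,1): δ = 160.00°  ·
  (0,2): δ = 133.79°  ·
  (0,3): δ = 70.85°  ·
  (0,4): δ = 6.21°  ✓
  (0,5): δ = 95.89°  ·
  (1,2): δ = 153.79°  ·
  (1,3): δ = 90.86°  ·
  (1,4): δ = 13.79°  ✓
  (1,5): δ = 75.89°  ·
  (2,3): δ = 117.07°  ·
  (2,4): δ = 40.00°  ·
  (2,5): δ = 49.67°  ·
  (3,4): δ = 102.93°  ·
  (3,5): δ = 13.26°  ✓
  (4,5): δ = 90.33°  ·
antipodal pairs: 3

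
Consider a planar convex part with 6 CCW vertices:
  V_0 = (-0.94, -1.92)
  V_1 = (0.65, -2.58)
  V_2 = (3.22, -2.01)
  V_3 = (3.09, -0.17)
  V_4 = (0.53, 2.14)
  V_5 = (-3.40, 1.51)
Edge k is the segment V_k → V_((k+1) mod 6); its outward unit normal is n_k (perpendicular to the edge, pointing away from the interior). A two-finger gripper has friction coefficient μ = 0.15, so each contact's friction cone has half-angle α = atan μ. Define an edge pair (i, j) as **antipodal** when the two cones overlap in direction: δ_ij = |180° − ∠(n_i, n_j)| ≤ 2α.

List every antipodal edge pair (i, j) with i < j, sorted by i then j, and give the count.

α = atan 0.15 = 8.53°;  2α = 17.06°
n_0 = (-0.3834, -0.9236)
n_1 = (+0.2165, -0.9763)
n_2 = (+0.9975, +0.0705)
n_3 = (+0.6699, +0.7424)
n_4 = (-0.1583, +0.9874)
n_5 = (-0.8126, -0.5828)
  (0,1): δ = 144.95°  ·
  (0,2): δ = 63.42°  ·
  (0,3): δ = 19.52°  ·
  (0,4): δ = 31.65°  ·
  (0,5): δ = 148.19°  ·
  (1,2): δ = 98.46°  ·
  (1,3): δ = 54.57°  ·
  (1,4): δ = 3.40°  ✓
  (1,5): δ = 113.14°  ·
  (2,3): δ = 136.10°  ·
  (2,4): δ = 84.93°  ·
  (2,5): δ = 31.61°  ·
  (3,4): δ = 128.83°  ·
  (3,5): δ = 12.29°  ✓
  (4,5): δ = 63.46°  ·
antipodal pairs: 2

count = 2; pairs: (1,4), (3,5)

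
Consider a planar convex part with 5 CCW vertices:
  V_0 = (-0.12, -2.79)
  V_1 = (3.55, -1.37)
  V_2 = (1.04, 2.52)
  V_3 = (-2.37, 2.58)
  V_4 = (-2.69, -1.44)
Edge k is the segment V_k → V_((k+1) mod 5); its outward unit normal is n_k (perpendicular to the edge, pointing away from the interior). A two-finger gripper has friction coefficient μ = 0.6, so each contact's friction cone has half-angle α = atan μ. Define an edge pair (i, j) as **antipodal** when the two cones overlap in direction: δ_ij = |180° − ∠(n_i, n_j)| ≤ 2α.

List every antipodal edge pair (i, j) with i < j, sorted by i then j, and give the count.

α = atan 0.6 = 30.96°;  2α = 61.93°
n_0 = (+0.3609, -0.9326)
n_1 = (+0.8403, +0.5422)
n_2 = (+0.0176, +0.9998)
n_3 = (-0.9968, +0.0794)
n_4 = (-0.4650, -0.8853)
  (0,1): δ = 78.32°  ·
  (0,2): δ = 22.16°  ✓
  (0,3): δ = 64.30°  ·
  (0,4): δ = 131.13°  ·
  (1,2): δ = 123.84°  ·
  (1,3): δ = 37.38°  ✓
  (1,4): δ = 29.46°  ✓
  (2,3): δ = 93.54°  ·
  (2,4): δ = 26.70°  ✓
  (3,4): δ = 113.16°  ·
antipodal pairs: 4

count = 4; pairs: (0,2), (1,3), (1,4), (2,4)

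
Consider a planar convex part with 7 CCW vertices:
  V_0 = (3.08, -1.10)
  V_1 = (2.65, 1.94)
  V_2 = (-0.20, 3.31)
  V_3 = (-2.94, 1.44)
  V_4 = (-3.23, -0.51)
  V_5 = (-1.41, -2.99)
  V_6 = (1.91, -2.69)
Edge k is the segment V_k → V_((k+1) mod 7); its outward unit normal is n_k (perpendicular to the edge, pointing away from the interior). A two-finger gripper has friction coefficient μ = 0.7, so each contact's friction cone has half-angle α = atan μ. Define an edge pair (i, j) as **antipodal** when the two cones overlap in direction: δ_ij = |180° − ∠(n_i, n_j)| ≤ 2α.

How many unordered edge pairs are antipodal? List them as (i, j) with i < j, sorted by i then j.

count = 8; pairs: (0,2), (0,3), (0,4), (1,4), (1,5), (2,5), (2,6), (3,6)

α = atan 0.7 = 34.99°;  2α = 69.98°
n_0 = (+0.9901, +0.1401)
n_1 = (+0.4332, +0.9013)
n_2 = (-0.5637, +0.8260)
n_3 = (-0.9891, +0.1471)
n_4 = (-0.8062, -0.5916)
n_5 = (+0.0900, -0.9959)
n_6 = (+0.8054, -0.5927)
  (0,1): δ = 123.72°  ·
  (0,2): δ = 63.74°  ✓
  (0,3): δ = 16.51°  ✓
  (0,4): δ = 28.22°  ✓
  (0,5): δ = 87.11°  ·
  (0,6): δ = 135.60°  ·
  (1,2): δ = 120.01°  ·
  (1,3): δ = 72.79°  ·
  (1,4): δ = 28.05°  ✓
  (1,5): δ = 30.84°  ✓
  (1,6): δ = 79.33°  ·
  (2,3): δ = 132.77°  ·
  (2,4): δ = 88.04°  ·
  (2,5): δ = 29.15°  ✓
  (2,6): δ = 19.34°  ✓
  (3,4): δ = 135.27°  ·
  (3,5): δ = 76.38°  ·
  (3,6): δ = 27.89°  ✓
  (4,5): δ = 121.11°  ·
  (4,6): δ = 72.62°  ·
  (5,6): δ = 131.51°  ·
antipodal pairs: 8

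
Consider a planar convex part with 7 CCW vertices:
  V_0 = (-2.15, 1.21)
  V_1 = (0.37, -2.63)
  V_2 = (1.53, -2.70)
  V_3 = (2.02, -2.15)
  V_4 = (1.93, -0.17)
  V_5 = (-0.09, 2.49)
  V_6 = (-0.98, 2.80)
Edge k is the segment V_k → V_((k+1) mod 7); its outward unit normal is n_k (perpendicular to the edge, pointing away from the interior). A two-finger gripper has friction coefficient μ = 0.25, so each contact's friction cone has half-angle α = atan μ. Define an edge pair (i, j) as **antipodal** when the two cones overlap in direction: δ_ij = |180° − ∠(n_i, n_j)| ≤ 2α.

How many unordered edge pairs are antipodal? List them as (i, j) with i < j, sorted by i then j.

α = atan 0.25 = 14.04°;  2α = 28.07°
n_0 = (-0.8360, -0.5487)
n_1 = (-0.0602, -0.9982)
n_2 = (+0.7467, -0.6652)
n_3 = (+0.9990, +0.0454)
n_4 = (+0.7964, +0.6048)
n_5 = (+0.3289, +0.9444)
n_6 = (-0.8054, +0.5927)
  (0,1): δ = 126.73°  ·
  (0,2): δ = 74.97°  ·
  (0,3): δ = 30.67°  ·
  (0,4): δ = 3.94°  ✓
  (0,5): δ = 37.52°  ·
  (0,6): δ = 110.38°  ·
  (1,2): δ = 128.24°  ·
  (1,3): δ = 83.94°  ·
  (1,4): δ = 49.33°  ·
  (1,5): δ = 15.75°  ✓
  (1,6): δ = 57.11°  ·
  (2,3): δ = 135.70°  ·
  (2,4): δ = 101.09°  ·
  (2,5): δ = 67.51°  ·
  (2,6): δ = 5.35°  ✓
  (3,4): δ = 145.39°  ·
  (3,5): δ = 111.81°  ·
  (3,6): δ = 38.95°  ·
  (4,5): δ = 146.42°  ·
  (4,6): δ = 73.56°  ·
  (5,6): δ = 107.14°  ·
antipodal pairs: 3

count = 3; pairs: (0,4), (1,5), (2,6)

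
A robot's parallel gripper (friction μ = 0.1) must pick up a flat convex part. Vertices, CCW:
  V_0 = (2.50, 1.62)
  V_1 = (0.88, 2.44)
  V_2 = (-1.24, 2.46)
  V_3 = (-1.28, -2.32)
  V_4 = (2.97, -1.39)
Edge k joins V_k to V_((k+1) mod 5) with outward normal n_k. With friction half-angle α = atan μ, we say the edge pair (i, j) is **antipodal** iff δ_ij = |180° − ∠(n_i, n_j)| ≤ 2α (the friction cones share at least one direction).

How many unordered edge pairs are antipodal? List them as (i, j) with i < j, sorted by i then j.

count = 1; pairs: (2,4)

α = atan 0.1 = 5.71°;  2α = 11.42°
n_0 = (+0.4516, +0.8922)
n_1 = (+0.0094, +1.0000)
n_2 = (-1.0000, +0.0084)
n_3 = (+0.2138, -0.9769)
n_4 = (+0.9880, +0.1543)
  (0,1): δ = 153.69°  ·
  (0,2): δ = 63.63°  ·
  (0,3): δ = 39.19°  ·
  (0,4): δ = 125.72°  ·
  (1,2): δ = 89.94°  ·
  (1,3): δ = 12.88°  ·
  (1,4): δ = 99.42°  ·
  (2,3): δ = 77.18°  ·
  (2,4): δ = 9.35°  ✓
  (3,4): δ = 93.47°  ·
antipodal pairs: 1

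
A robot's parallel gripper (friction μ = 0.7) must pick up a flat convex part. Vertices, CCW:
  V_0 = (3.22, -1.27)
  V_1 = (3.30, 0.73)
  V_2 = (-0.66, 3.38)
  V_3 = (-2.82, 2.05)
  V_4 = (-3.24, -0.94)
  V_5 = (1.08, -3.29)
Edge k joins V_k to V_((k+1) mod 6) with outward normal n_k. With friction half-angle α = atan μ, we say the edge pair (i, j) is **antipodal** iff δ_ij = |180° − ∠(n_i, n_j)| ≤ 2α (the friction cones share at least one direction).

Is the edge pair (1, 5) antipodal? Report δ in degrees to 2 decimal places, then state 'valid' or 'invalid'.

α = atan 0.7 = 34.99°;  2α = 69.98°
edge 1: e_1 = (-3.96, +2.65);  n_1 = (+0.5562, +0.8311)
edge 5: e_5 = (+2.14, +2.02);  n_5 = (+0.6864, -0.7272)
∠(n_1, n_5) = 102.86°
δ = |180° − 102.86°| = 77.14°
77.14° > 2α = 69.98°  →  invalid

δ = 77.14°, invalid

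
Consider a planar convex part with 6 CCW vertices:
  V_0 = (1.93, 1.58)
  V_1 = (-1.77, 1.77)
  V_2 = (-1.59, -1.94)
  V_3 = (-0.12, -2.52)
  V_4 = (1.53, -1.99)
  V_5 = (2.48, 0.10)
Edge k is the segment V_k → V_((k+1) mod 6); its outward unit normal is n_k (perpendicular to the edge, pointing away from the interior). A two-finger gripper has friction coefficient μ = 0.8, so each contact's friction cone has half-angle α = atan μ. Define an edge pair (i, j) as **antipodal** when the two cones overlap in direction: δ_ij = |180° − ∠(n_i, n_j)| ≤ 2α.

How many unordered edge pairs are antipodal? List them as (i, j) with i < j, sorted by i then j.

α = atan 0.8 = 38.66°;  2α = 77.32°
n_0 = (+0.0513, +0.9987)
n_1 = (-0.9988, -0.0485)
n_2 = (-0.3670, -0.9302)
n_3 = (+0.3058, -0.9521)
n_4 = (+0.9104, -0.4138)
n_5 = (+0.9374, +0.3483)
  (0,1): δ = 84.28°  ·
  (0,2): δ = 18.59°  ✓
  (0,3): δ = 20.75°  ✓
  (0,4): δ = 68.50°  ✓
  (0,5): δ = 113.33°  ·
  (1,2): δ = 114.31°  ·
  (1,3): δ = 74.97°  ✓
  (1,4): δ = 27.22°  ✓
  (1,5): δ = 17.61°  ✓
  (2,3): δ = 140.66°  ·
  (2,4): δ = 92.91°  ·
  (2,5): δ = 48.08°  ✓
  (3,4): δ = 132.25°  ·
  (3,5): δ = 87.42°  ·
  (4,5): δ = 135.17°  ·
antipodal pairs: 7

count = 7; pairs: (0,2), (0,3), (0,4), (1,3), (1,4), (1,5), (2,5)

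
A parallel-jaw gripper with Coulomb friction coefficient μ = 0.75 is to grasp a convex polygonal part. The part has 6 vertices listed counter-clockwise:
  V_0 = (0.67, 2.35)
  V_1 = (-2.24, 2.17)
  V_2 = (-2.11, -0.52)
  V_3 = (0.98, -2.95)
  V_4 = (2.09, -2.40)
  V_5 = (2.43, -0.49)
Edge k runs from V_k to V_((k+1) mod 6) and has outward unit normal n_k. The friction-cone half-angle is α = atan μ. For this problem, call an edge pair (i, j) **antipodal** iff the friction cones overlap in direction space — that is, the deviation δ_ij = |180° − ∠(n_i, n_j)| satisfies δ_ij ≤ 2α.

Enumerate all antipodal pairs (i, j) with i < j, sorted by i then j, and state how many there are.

α = atan 0.75 = 36.87°;  2α = 73.74°
n_0 = (-0.0617, +0.9981)
n_1 = (-0.9988, -0.0483)
n_2 = (-0.6182, -0.7861)
n_3 = (+0.4440, -0.8960)
n_4 = (+0.9845, -0.1753)
n_5 = (+0.8500, +0.5268)
  (0,1): δ = 90.77°  ·
  (0,2): δ = 41.72°  ✓
  (0,3): δ = 22.82°  ✓
  (0,4): δ = 76.37°  ·
  (0,5): δ = 118.25°  ·
  (1,2): δ = 130.95°  ·
  (1,3): δ = 66.41°  ✓
  (1,4): δ = 12.86°  ✓
  (1,5): δ = 29.02°  ✓
  (2,3): δ = 115.46°  ·
  (2,4): δ = 61.91°  ✓
  (2,5): δ = 20.03°  ✓
  (3,4): δ = 126.45°  ·
  (3,5): δ = 84.57°  ·
  (4,5): δ = 138.12°  ·
antipodal pairs: 7

count = 7; pairs: (0,2), (0,3), (1,3), (1,4), (1,5), (2,4), (2,5)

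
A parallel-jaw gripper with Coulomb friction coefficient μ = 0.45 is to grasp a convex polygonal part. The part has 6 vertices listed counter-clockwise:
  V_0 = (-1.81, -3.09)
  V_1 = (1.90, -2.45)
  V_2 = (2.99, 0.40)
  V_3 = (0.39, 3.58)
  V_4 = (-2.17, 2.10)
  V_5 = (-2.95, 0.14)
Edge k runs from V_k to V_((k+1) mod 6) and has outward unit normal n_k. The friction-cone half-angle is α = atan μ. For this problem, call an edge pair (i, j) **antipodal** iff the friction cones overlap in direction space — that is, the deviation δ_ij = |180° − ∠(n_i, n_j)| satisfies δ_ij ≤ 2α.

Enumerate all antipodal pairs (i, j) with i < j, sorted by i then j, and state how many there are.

α = atan 0.45 = 24.23°;  2α = 48.46°
n_0 = (+0.1700, -0.9854)
n_1 = (+0.9340, -0.3572)
n_2 = (+0.7742, +0.6330)
n_3 = (-0.5005, +0.8657)
n_4 = (-0.9291, +0.3698)
n_5 = (-0.9430, -0.3328)
  (0,1): δ = 120.72°  ·
  (0,2): δ = 60.52°  ·
  (0,3): δ = 20.25°  ✓
  (0,4): δ = 58.51°  ·
  (0,5): δ = 99.65°  ·
  (1,2): δ = 119.80°  ·
  (1,3): δ = 39.04°  ✓
  (1,4): δ = 0.77°  ✓
  (1,5): δ = 40.37°  ✓
  (2,3): δ = 99.24°  ·
  (2,4): δ = 60.97°  ·
  (2,5): δ = 19.83°  ✓
  (3,4): δ = 141.73°  ·
  (3,5): δ = 100.59°  ·
  (4,5): δ = 138.86°  ·
antipodal pairs: 5

count = 5; pairs: (0,3), (1,3), (1,4), (1,5), (2,5)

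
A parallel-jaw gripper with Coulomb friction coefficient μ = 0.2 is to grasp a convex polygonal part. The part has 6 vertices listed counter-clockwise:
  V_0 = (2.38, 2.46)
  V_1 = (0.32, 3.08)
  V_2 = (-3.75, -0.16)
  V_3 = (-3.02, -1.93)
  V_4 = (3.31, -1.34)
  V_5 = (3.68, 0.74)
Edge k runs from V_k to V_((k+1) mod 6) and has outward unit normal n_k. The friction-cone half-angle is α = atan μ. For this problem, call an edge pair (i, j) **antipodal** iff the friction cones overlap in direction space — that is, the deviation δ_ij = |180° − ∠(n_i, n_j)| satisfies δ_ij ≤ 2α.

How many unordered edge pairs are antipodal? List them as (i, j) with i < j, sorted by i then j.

count = 2; pairs: (0,3), (2,5)

α = atan 0.2 = 11.31°;  2α = 22.62°
n_0 = (+0.2882, +0.9576)
n_1 = (-0.6228, +0.7824)
n_2 = (-0.9245, -0.3813)
n_3 = (+0.0928, -0.9957)
n_4 = (+0.9845, -0.1751)
n_5 = (+0.7978, +0.6030)
  (0,1): δ = 124.73°  ·
  (0,2): δ = 50.84°  ·
  (0,3): δ = 22.08°  ✓
  (0,4): δ = 96.66°  ·
  (0,5): δ = 143.83°  ·
  (1,2): δ = 106.11°  ·
  (1,3): δ = 33.20°  ·
  (1,4): δ = 41.39°  ·
  (1,5): δ = 88.56°  ·
  (2,3): δ = 107.09°  ·
  (2,4): δ = 32.50°  ·
  (2,5): δ = 14.67°  ✓
  (3,4): δ = 105.41°  ·
  (3,5): δ = 58.24°  ·
  (4,5): δ = 132.83°  ·
antipodal pairs: 2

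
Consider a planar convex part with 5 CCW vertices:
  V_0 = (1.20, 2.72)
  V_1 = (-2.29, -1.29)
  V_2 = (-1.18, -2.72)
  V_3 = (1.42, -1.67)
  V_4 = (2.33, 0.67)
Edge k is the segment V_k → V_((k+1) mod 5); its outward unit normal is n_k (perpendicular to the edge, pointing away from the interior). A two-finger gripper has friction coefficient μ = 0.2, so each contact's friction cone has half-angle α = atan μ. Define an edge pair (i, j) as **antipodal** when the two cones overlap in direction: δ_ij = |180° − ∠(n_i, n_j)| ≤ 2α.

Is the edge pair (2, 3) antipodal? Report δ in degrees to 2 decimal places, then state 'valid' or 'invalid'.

α = atan 0.2 = 11.31°;  2α = 22.62°
edge 2: e_2 = (+2.60, +1.05);  n_2 = (+0.3745, -0.9272)
edge 3: e_3 = (+0.91, +2.34);  n_3 = (+0.9320, -0.3624)
∠(n_2, n_3) = 46.76°
δ = |180° − 46.76°| = 133.24°
133.24° > 2α = 22.62°  →  invalid

δ = 133.24°, invalid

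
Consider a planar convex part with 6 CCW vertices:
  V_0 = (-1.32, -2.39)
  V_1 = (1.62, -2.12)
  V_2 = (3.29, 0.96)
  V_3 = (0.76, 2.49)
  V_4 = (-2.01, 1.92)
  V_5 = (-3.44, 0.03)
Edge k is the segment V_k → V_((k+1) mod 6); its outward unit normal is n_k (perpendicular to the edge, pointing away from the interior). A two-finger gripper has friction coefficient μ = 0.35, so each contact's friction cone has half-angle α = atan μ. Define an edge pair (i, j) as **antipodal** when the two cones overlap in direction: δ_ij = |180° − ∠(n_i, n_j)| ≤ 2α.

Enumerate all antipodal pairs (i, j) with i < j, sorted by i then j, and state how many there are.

α = atan 0.35 = 19.29°;  2α = 38.58°
n_0 = (+0.0915, -0.9958)
n_1 = (+0.8791, -0.4767)
n_2 = (+0.5175, +0.8557)
n_3 = (-0.2016, +0.9795)
n_4 = (-0.7975, +0.6034)
n_5 = (-0.7522, -0.6589)
  (0,1): δ = 123.71°  ·
  (0,2): δ = 36.41°  ✓
  (0,3): δ = 6.38°  ✓
  (0,4): δ = 47.64°  ·
  (0,5): δ = 125.97°  ·
  (1,2): δ = 92.70°  ·
  (1,3): δ = 49.91°  ·
  (1,4): δ = 8.64°  ✓
  (1,5): δ = 69.69°  ·
  (2,3): δ = 137.21°  ·
  (2,4): δ = 95.95°  ·
  (2,5): δ = 17.62°  ✓
  (3,4): δ = 138.74°  ·
  (3,5): δ = 60.41°  ·
  (4,5): δ = 101.67°  ·
antipodal pairs: 4

count = 4; pairs: (0,2), (0,3), (1,4), (2,5)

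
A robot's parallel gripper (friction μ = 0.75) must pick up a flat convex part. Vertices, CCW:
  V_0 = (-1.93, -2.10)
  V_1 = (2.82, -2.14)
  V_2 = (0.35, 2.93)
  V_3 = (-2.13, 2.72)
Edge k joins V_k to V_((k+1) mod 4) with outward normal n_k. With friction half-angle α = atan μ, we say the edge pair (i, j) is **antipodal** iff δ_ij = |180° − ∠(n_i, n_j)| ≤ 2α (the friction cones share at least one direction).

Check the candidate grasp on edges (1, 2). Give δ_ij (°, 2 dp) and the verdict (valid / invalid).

α = atan 0.75 = 36.87°;  2α = 73.74°
edge 1: e_1 = (-2.47, +5.07);  n_1 = (+0.8990, +0.4380)
edge 2: e_2 = (-2.48, -0.21);  n_2 = (-0.0844, +0.9964)
∠(n_1, n_2) = 68.87°
δ = |180° − 68.87°| = 111.13°
111.13° > 2α = 73.74°  →  invalid

δ = 111.13°, invalid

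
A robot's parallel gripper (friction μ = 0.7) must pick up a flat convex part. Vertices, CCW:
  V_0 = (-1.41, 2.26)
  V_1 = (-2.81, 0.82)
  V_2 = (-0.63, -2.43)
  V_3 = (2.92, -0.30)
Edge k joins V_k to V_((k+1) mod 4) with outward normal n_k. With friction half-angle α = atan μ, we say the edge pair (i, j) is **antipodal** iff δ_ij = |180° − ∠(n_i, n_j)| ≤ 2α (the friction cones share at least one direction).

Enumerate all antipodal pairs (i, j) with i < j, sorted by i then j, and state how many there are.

α = atan 0.7 = 34.99°;  2α = 69.98°
n_0 = (-0.7170, +0.6971)
n_1 = (-0.8305, -0.5571)
n_2 = (+0.5145, -0.8575)
n_3 = (+0.5089, +0.8608)
  (0,1): δ = 101.95°  ·
  (0,2): δ = 14.84°  ✓
  (0,3): δ = 103.60°  ·
  (1,2): δ = 92.89°  ·
  (1,3): δ = 25.55°  ✓
  (2,3): δ = 61.56°  ✓
antipodal pairs: 3

count = 3; pairs: (0,2), (1,3), (2,3)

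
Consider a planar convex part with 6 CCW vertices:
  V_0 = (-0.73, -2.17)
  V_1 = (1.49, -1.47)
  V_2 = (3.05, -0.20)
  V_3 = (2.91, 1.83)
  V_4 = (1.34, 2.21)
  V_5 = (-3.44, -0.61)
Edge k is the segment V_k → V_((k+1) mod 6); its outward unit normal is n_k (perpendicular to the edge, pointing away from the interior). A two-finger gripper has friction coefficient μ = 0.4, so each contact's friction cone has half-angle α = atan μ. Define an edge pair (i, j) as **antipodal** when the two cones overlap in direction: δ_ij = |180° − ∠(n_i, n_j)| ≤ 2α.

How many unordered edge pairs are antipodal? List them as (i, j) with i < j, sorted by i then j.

count = 4; pairs: (0,3), (0,4), (1,4), (3,5)

α = atan 0.4 = 21.80°;  2α = 43.60°
n_0 = (+0.3007, -0.9537)
n_1 = (+0.6313, -0.7755)
n_2 = (+0.9976, +0.0688)
n_3 = (+0.2352, +0.9719)
n_4 = (-0.5081, +0.8613)
n_5 = (-0.4989, -0.8667)
  (0,1): δ = 158.35°  ·
  (0,2): δ = 103.56°  ·
  (0,3): δ = 31.11°  ✓
  (0,4): δ = 13.04°  ✓
  (0,5): δ = 132.57°  ·
  (1,2): δ = 125.20°  ·
  (1,3): δ = 52.76°  ·
  (1,4): δ = 8.61°  ✓
  (1,5): δ = 110.92°  ·
  (2,3): δ = 107.55°  ·
  (2,4): δ = 63.41°  ·
  (2,5): δ = 56.13°  ·
  (3,4): δ = 135.86°  ·
  (3,5): δ = 16.32°  ✓
  (4,5): δ = 60.47°  ·
antipodal pairs: 4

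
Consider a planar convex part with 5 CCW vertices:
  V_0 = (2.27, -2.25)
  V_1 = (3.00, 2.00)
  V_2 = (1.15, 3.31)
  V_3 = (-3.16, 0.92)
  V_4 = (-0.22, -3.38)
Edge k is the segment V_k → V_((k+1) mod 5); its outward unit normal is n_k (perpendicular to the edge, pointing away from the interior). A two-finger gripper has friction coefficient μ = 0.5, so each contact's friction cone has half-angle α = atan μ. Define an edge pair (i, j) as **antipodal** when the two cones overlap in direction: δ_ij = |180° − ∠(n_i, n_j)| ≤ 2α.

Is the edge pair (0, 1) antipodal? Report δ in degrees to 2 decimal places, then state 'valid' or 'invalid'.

δ = 115.56°, invalid

α = atan 0.5 = 26.57°;  2α = 53.13°
edge 0: e_0 = (+0.73, +4.25);  n_0 = (+0.9856, -0.1693)
edge 1: e_1 = (-1.85, +1.31);  n_1 = (+0.5779, +0.8161)
∠(n_0, n_1) = 64.44°
δ = |180° − 64.44°| = 115.56°
115.56° > 2α = 53.13°  →  invalid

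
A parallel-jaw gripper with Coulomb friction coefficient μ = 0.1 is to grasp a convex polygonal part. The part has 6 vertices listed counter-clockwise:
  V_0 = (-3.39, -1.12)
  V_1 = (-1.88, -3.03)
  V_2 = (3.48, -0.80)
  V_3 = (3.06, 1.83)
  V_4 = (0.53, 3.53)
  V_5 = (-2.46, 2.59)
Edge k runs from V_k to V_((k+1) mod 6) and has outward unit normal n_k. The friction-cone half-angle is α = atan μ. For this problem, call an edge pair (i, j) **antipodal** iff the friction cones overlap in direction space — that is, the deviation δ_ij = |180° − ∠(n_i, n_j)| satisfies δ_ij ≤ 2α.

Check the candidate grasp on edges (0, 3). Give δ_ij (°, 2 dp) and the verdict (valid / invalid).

δ = 17.77°, invalid

α = atan 0.1 = 5.71°;  2α = 11.42°
edge 0: e_0 = (+1.51, -1.91);  n_0 = (-0.7845, -0.6202)
edge 3: e_3 = (-2.53, +1.70);  n_3 = (+0.5577, +0.8300)
∠(n_0, n_3) = 162.23°
δ = |180° − 162.23°| = 17.77°
17.77° > 2α = 11.42°  →  invalid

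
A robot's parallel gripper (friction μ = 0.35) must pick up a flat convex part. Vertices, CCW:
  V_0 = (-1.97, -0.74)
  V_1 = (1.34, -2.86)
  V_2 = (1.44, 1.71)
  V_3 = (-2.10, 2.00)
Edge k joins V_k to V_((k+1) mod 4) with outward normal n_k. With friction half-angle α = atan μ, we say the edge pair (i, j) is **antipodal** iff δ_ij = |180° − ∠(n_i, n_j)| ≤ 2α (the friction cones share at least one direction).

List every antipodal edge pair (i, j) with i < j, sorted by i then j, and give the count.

count = 2; pairs: (0,2), (1,3)

α = atan 0.35 = 19.29°;  2α = 38.58°
n_0 = (-0.5393, -0.8421)
n_1 = (+0.9998, -0.0219)
n_2 = (+0.0816, +0.9967)
n_3 = (-0.9989, -0.0474)
  (0,1): δ = 58.61°  ·
  (0,2): δ = 27.96°  ✓
  (0,3): δ = 125.36°  ·
  (1,2): δ = 93.43°  ·
  (1,3): δ = 3.97°  ✓
  (2,3): δ = 82.60°  ·
antipodal pairs: 2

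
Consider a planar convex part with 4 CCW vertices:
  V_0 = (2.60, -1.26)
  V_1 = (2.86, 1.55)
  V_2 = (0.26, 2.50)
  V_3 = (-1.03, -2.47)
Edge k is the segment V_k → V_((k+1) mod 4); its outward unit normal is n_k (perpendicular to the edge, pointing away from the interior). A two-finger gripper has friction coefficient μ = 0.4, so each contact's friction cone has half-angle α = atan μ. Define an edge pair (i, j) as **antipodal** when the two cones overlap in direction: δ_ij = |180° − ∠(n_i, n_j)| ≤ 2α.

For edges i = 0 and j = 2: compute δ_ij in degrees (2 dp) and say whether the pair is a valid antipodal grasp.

δ = 9.26°, valid

α = atan 0.4 = 21.80°;  2α = 43.60°
edge 0: e_0 = (+0.26, +2.81);  n_0 = (+0.9957, -0.0921)
edge 2: e_2 = (-1.29, -4.97);  n_2 = (-0.9679, +0.2512)
∠(n_0, n_2) = 170.74°
δ = |180° − 170.74°| = 9.26°
9.26° ≤ 2α = 43.60°  →  valid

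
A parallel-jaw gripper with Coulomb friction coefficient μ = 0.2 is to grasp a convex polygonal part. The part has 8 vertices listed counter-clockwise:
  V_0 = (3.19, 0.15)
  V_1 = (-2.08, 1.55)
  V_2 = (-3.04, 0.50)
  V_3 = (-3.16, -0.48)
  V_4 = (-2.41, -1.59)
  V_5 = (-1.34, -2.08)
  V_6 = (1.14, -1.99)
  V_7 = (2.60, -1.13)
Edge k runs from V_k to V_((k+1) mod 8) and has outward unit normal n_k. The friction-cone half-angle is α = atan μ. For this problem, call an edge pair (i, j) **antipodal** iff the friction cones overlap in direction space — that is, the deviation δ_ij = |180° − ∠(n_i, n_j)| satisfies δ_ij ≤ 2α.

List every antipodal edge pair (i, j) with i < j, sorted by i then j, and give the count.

count = 5; pairs: (0,4), (0,5), (1,6), (1,7), (2,7)

α = atan 0.2 = 11.31°;  2α = 22.62°
n_0 = (+0.2567, +0.9665)
n_1 = (-0.7380, +0.6748)
n_2 = (-0.9926, +0.1215)
n_3 = (-0.8286, -0.5599)
n_4 = (-0.4164, -0.9092)
n_5 = (+0.0363, -0.9993)
n_6 = (+0.5075, -0.8616)
n_7 = (+0.9082, -0.4186)
  (0,1): δ = 117.56°  ·
  (0,2): δ = 82.10°  ·
  (0,3): δ = 41.08°  ·
  (0,4): δ = 9.73°  ✓
  (0,5): δ = 16.96°  ✓
  (0,6): δ = 45.38°  ·
  (0,7): δ = 80.13°  ·
  (1,2): δ = 144.54°  ·
  (1,3): δ = 103.52°  ·
  (1,4): δ = 72.17°  ·
  (1,5): δ = 45.49°  ·
  (1,6): δ = 17.06°  ✓
  (1,7): δ = 17.69°  ✓
  (2,3): δ = 138.97°  ·
  (2,4): δ = 107.62°  ·
  (2,5): δ = 80.94°  ·
  (2,6): δ = 52.52°  ·
  (2,7): δ = 17.77°  ✓
  (3,4): δ = 148.65°  ·
  (3,5): δ = 121.97°  ·
  (3,6): δ = 93.55°  ·
  (3,7): δ = 58.79°  ·
  (4,5): δ = 153.32°  ·
  (4,6): δ = 124.90°  ·
  (4,7): δ = 90.14°  ·
  (5,6): δ = 151.58°  ·
  (5,7): δ = 116.83°  ·
  (6,7): δ = 145.25°  ·
antipodal pairs: 5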